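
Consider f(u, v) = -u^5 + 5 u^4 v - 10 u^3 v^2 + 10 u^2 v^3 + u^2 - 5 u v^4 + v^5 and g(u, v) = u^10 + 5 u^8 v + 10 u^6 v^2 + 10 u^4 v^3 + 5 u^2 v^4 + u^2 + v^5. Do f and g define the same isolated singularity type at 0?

Yes.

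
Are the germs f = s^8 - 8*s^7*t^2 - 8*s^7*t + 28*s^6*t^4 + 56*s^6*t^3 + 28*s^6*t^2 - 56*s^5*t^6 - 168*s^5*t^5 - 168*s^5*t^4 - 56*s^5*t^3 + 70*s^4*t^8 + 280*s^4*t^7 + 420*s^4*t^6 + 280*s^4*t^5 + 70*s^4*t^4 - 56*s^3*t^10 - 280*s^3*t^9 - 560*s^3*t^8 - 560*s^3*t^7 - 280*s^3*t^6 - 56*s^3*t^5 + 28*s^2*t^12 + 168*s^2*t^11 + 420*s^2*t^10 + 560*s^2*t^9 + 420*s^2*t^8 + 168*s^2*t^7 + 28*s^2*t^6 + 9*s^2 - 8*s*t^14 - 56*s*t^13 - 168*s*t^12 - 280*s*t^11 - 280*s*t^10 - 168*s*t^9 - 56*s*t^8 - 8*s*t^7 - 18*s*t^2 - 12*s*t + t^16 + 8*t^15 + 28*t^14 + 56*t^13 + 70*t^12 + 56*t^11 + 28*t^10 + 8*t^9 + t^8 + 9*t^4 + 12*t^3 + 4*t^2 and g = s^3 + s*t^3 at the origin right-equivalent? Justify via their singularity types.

No.

The Hessian of f at 0 has rank 1. Corank 1: A-series; mu = 7 gives A_7. The Hessian of g at 0 has rank 0. Corank 2; j^3 = s^3 is a perfect cube, so E-series; the 4-jet and mu = 7 give E_7. f is A_7 but g is E_7, hence not right-equivalent.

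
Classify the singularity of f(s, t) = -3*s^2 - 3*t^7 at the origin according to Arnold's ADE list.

A_{6}

The Hessian of f at 0 has rank 1. Corank 1: A-series; mu = 6 gives A_6.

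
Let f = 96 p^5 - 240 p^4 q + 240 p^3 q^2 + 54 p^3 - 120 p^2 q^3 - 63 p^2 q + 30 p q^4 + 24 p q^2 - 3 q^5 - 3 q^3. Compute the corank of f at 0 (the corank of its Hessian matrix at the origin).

Hessian at 0 has rank 0.

2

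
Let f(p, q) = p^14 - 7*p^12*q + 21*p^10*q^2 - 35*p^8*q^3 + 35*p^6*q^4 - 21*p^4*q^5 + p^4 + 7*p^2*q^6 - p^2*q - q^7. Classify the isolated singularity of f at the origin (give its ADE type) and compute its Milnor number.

Type D_{8}, Milnor number mu = 8.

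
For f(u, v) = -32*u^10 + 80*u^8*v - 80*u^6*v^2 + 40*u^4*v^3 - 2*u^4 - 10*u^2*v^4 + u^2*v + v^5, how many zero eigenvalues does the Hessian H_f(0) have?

The Hessian at 0 is [[0, 0], [0, 0]] of rank 0; hence corank 2.

2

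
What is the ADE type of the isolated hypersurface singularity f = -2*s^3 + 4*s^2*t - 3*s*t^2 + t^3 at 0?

The Hessian of f at 0 is [[0, 0], [0, 0]] with rank 0, so corank 2. A Groebner basis of the Jacobian ideal J(f) in C{s,t} is {t^3, s^2 - 3*t^2/2, s*t - 3*t^2/2}; counting standard monomials gives mu = 4. Corank 2; j^3 = -(s - t)*(2*s^2 - 2*s*t + t^2) splits into three distinct lines over C (the quadratic factor has nonzero discriminant), so D_4.

D4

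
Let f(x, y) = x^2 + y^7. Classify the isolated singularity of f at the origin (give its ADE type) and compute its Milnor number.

Type A6, Milnor number mu = 6.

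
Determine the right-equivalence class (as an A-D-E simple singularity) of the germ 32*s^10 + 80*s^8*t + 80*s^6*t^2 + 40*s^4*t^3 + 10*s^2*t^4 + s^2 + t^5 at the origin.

A_4

The Hessian of f at 0 has rank 1. Corank 1: A-series; mu = 4 gives A_4.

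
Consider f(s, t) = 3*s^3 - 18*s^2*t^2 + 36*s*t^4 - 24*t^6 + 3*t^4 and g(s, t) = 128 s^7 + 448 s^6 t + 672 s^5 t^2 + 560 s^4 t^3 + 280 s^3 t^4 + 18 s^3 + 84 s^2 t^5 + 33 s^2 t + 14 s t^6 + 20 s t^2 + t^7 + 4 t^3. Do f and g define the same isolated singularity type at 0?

No.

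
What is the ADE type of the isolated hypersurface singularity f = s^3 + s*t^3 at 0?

E_{7}

The Hessian of f at 0 is [[0, 0], [0, 0]] with rank 0, so corank 2. A Groebner basis of the Jacobian ideal J(f) in C{s,t} is {s^3, s*t^2, 3*s^2 + t^3}; counting standard monomials gives mu = 7. Corank 2; j^3 = s^3 is a perfect cube, so E-series; the 4-jet and mu = 7 give E_7.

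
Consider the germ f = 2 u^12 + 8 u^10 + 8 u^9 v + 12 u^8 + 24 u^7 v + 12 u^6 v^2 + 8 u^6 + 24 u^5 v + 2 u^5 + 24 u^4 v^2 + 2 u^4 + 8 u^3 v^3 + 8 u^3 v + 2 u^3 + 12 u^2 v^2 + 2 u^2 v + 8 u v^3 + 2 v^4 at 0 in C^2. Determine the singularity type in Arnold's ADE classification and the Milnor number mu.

Type D_{5}, Milnor number mu = 5.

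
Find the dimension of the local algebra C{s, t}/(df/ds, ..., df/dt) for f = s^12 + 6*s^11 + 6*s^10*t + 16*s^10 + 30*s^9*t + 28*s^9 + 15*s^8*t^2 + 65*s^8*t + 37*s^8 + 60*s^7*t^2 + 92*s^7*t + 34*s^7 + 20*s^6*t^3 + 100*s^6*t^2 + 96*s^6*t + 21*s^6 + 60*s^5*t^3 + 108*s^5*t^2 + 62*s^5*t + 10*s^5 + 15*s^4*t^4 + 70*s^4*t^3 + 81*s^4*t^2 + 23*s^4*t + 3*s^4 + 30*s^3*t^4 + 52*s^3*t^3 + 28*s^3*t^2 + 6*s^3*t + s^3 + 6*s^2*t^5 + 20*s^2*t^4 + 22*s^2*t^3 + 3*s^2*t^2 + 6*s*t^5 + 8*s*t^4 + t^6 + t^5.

8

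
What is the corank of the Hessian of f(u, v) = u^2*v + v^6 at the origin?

Hessian at 0 has rank 0.

2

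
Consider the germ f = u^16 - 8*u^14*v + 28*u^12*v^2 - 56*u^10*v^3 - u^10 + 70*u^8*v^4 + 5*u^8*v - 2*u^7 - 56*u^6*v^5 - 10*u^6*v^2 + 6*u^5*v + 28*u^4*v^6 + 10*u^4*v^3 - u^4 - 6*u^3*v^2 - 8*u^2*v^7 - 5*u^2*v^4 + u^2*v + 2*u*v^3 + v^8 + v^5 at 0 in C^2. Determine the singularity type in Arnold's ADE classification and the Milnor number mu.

Type D9, Milnor number mu = 9.

The Hessian of f at 0 is [[0, 0], [0, 0]] with rank 0, so corank 2. A Groebner basis of the Jacobian ideal J(f) in C{u,v} is {u^2*v^2 - u*v/2 - v^3/2, u^2*v + u*v^3, u^2/5 + 6*u*v^2/5 + v^4, u^3 + u*v/2 + v^3/2}; counting standard monomials gives mu = 9. Corank 2; j^3 = u^2*v has shape L^2 M (L != M), so D-series; mu = 9 gives D_9.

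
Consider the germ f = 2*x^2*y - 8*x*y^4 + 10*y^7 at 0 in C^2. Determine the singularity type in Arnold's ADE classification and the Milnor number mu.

Type D_{8}, Milnor number mu = 8.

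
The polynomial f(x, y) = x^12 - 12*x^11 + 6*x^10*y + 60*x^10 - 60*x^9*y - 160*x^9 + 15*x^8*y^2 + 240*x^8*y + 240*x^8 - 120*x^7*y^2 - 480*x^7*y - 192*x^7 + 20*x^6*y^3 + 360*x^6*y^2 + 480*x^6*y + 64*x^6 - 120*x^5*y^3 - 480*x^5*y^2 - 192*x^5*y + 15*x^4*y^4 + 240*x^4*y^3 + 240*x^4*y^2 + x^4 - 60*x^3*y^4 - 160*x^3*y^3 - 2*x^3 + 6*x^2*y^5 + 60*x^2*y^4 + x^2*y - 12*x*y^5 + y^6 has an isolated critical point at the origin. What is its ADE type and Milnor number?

Type D_7, Milnor number mu = 7.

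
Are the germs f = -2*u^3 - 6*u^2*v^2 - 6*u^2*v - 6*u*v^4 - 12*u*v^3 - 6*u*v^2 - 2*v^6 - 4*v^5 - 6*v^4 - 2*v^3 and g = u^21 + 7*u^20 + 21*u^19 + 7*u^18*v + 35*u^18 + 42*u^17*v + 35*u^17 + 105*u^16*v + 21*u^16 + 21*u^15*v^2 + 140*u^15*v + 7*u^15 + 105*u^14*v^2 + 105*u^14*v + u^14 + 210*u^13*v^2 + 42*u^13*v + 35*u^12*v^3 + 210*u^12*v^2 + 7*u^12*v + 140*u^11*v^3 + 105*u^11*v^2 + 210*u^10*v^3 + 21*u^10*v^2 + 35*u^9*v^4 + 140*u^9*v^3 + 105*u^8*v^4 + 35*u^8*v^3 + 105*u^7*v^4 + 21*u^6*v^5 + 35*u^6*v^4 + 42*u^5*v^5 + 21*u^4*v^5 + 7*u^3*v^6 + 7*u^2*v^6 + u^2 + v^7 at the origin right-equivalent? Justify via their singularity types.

No.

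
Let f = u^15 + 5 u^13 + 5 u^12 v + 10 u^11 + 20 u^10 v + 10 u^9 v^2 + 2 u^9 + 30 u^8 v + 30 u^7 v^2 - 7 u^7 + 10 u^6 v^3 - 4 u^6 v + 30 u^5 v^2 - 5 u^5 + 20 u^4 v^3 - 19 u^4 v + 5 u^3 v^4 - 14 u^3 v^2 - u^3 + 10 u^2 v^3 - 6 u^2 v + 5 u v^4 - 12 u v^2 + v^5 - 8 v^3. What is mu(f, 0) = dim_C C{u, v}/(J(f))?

The Hessian of f at 0 has rank 0. Corank 2; j^3 = -(u + 2*v)^3 is a perfect cube, so E-series; the 5-jet and mu = 8 give E_8.

8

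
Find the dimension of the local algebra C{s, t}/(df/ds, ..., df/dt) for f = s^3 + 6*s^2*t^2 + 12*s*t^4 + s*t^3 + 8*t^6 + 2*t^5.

7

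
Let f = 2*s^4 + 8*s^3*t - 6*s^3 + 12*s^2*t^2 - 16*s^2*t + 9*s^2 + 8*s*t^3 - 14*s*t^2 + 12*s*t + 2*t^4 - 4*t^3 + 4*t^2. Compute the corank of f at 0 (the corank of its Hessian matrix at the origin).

Hessian at 0 has rank 1.

1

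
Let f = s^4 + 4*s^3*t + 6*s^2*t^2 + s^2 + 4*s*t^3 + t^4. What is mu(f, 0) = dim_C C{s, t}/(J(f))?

3

The Hessian of f at 0 is [[2, 0], [0, 0]] with rank 1, so corank 1. A Groebner basis of the Jacobian ideal J(f) in C{s,t} is {t^3, s}; counting standard monomials gives mu = 3. Corank 1: A-series; mu = 3 gives A_3.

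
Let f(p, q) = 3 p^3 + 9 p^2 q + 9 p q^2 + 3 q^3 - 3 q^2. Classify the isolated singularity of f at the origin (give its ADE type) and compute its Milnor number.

The Hessian of f at 0 has rank 1. Corank 1: A-series; mu = 2 gives A_2.

Type A2, Milnor number mu = 2.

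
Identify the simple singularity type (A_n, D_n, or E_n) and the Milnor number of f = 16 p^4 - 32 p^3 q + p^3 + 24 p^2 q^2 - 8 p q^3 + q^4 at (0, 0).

The Hessian of f at 0 is [[0, 0], [0, 0]] with rank 0, so corank 2. A Groebner basis of the Jacobian ideal J(f) in C{p,q} is {q^4, p*q^2 - q^3/6, p^2}; counting standard monomials gives mu = 6. Corank 2; j^3 = p^3 is a perfect cube, so E-series; the 4-jet and mu = 6 give E_6.

Type E6, Milnor number mu = 6.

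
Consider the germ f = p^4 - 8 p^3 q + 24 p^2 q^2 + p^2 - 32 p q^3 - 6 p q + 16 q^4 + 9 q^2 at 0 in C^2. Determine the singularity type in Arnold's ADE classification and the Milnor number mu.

Type A_3, Milnor number mu = 3.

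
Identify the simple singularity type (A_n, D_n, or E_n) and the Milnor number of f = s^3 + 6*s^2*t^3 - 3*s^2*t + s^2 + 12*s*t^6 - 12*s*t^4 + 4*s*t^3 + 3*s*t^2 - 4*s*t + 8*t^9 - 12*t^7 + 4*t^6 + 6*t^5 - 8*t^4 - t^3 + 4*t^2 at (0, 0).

The Hessian of f at 0 is [[2, -4], [-4, 8]] with rank 1, so corank 1. A Groebner basis of the Jacobian ideal J(f) in C{s,t} is {t^2, s - 2*t}; counting standard monomials gives mu = 2. Corank 1: A-series; mu = 2 gives A_2.

Type A_{2}, Milnor number mu = 2.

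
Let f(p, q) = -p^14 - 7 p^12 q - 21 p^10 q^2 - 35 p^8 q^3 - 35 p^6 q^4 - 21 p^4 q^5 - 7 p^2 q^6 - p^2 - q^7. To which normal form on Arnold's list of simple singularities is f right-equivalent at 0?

A_6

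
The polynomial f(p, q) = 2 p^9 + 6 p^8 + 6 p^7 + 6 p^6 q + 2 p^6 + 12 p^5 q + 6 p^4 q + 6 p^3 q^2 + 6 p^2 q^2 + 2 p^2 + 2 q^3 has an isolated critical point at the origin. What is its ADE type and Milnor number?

The Hessian of f at 0 has rank 1. Corank 1: A-series; mu = 2 gives A_2.

Type A_2, Milnor number mu = 2.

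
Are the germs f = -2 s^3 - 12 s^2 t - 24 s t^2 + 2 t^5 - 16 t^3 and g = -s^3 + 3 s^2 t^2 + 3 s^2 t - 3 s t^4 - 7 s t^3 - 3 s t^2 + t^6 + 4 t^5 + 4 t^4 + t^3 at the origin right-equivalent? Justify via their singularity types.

No.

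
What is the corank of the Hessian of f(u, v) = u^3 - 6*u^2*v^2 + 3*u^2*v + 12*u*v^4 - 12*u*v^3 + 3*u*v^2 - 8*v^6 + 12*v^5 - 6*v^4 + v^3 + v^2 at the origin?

1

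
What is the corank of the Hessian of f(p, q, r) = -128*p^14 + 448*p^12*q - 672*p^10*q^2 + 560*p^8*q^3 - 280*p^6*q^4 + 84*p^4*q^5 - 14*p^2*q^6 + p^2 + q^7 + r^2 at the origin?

The Hessian at 0 is [[2, 0, 0], [0, 0, 0], [0, 0, 2]] of rank 2; hence corank 1.

1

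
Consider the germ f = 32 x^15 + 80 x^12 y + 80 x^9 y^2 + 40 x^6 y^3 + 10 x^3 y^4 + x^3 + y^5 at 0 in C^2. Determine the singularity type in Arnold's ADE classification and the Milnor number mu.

The Hessian of f at 0 has rank 0. Corank 2; j^3 = x^3 is a perfect cube, so E-series; the 5-jet and mu = 8 give E_8.

Type E8, Milnor number mu = 8.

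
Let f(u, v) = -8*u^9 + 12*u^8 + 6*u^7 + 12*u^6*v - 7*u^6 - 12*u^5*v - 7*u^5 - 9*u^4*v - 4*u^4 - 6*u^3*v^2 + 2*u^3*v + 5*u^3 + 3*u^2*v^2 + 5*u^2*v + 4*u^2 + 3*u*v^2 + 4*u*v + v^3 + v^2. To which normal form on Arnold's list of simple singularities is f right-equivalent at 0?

A_2

The Hessian of f at 0 has rank 1. Corank 1: A-series; mu = 2 gives A_2.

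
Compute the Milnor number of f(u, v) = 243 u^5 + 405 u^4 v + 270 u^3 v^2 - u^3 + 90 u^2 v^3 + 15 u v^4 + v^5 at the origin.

The Hessian of f at 0 has rank 0. Corank 2; j^3 = -u^3 is a perfect cube, so E-series; the 5-jet and mu = 8 give E_8.

8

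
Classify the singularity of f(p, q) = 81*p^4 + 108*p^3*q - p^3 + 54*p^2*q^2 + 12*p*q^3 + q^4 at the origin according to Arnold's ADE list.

E_6

The Hessian of f at 0 is [[0, 0], [0, 0]] with rank 0, so corank 2. A Groebner basis of the Jacobian ideal J(f) in C{p,q} is {q^4, p*q^2 + q^3/9, p^2}; counting standard monomials gives mu = 6. Corank 2; j^3 = -p^3 is a perfect cube, so E-series; the 4-jet and mu = 6 give E_6.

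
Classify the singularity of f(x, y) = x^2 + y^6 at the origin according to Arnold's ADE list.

The Hessian of f at 0 is [[2, 0], [0, 0]] with rank 1, so corank 1. A Groebner basis of the Jacobian ideal J(f) in C{x,y} is {y^5, x}; counting standard monomials gives mu = 5. Corank 1: A-series; mu = 5 gives A_5.

A_{5}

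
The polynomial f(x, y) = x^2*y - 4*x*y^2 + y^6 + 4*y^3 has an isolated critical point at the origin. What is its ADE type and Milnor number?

Type D_7, Milnor number mu = 7.

The Hessian of f at 0 has rank 0. Corank 2; j^3 = y*(x - 2*y)^2 has shape L^2 M (L != M), so D-series; mu = 7 gives D_7.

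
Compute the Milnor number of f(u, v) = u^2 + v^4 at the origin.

3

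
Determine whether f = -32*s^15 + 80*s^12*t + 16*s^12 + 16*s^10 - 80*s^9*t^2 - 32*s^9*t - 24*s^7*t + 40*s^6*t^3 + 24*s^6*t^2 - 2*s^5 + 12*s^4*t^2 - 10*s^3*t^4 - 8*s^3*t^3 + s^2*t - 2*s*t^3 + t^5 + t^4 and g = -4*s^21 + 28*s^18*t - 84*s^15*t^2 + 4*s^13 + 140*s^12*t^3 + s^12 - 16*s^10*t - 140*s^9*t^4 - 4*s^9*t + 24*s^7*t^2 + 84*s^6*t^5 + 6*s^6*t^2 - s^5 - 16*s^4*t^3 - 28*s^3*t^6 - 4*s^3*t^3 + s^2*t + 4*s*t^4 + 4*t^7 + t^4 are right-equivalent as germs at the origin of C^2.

Yes.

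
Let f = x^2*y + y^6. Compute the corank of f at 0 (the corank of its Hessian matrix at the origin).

2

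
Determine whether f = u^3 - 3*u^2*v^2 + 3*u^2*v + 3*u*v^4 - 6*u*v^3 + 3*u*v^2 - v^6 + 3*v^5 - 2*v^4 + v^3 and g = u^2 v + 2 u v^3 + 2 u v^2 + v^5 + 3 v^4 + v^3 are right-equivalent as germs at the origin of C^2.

No.

The Hessian of f at 0 is [[0, 0], [0, 0]] with rank 0, so corank 2. A Groebner basis of the Jacobian ideal J(f) in C{u,v} is {u^3 - 3*u^2/2 - 3*u*v - 3*v^2/2, u^2*v + u^2 + 2*u*v + v^2, -u^2/2 + u*v^2 - u*v - v^2/2, v^3}; counting standard monomials gives mu = 6. Corank 2; j^3 = (u + v)^3 is a perfect cube, so E-series; the 4-jet and mu = 6 give E_6. The Hessian of g at 0 is [[0, 0], [0, 0]] with rank 0, so corank 2. A Groebner basis of the Jacobian ideal J(g) in C{u,v} is {u*v^2 - u*v - v^2, u*v + v^3 + v^2, u^2 - 2*u*v - 3*v^2}; counting standard monomials gives mu = 5. Corank 2; j^3 = v*(u + v)^2 has shape L^2 M (L != M), so D-series; mu = 5 gives D_5. f is E_6 but g is D_5, hence not right-equivalent.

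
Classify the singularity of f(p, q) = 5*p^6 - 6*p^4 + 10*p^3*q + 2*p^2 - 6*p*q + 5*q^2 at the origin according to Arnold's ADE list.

A_{1}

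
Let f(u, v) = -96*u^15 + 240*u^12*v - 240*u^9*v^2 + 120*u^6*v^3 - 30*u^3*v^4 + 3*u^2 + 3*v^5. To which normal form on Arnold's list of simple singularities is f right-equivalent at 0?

A_{4}

The Hessian of f at 0 is [[6, 0], [0, 0]] with rank 1, so corank 1. A Groebner basis of the Jacobian ideal J(f) in C{u,v} is {v^4, u}; counting standard monomials gives mu = 4. Corank 1: A-series; mu = 4 gives A_4.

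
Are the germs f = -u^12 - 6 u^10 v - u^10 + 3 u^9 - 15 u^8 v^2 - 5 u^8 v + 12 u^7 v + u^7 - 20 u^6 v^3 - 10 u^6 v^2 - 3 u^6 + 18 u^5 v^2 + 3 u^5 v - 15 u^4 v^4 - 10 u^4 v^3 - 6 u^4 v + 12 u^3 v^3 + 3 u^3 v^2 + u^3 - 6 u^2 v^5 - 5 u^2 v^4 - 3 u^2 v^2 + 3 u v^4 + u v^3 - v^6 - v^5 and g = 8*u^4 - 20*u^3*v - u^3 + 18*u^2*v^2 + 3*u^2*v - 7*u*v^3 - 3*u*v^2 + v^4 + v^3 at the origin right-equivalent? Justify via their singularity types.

Yes.

The Hessian of f at 0 has rank 0. Corank 2; j^3 = u^3 is a perfect cube, so E-series; the 4-jet and mu = 7 give E_7. The Hessian of g at 0 has rank 0. Corank 2; j^3 = -(u - v)^3 is a perfect cube, so E-series; the 4-jet and mu = 7 give E_7. Both have type E_7, hence right-equivalent.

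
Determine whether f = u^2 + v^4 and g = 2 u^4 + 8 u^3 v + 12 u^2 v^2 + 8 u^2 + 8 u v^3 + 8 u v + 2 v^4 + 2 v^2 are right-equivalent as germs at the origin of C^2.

The Hessian of f at 0 has rank 1. Corank 1: A-series; mu = 3 gives A_3. The Hessian of g at 0 has rank 1. Corank 1: A-series; mu = 3 gives A_3. Both have type A_3, hence right-equivalent.

Yes.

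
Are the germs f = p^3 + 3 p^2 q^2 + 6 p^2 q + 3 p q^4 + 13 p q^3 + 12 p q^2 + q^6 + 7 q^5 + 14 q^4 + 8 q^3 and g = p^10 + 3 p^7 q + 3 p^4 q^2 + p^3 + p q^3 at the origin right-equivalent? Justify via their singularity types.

The Hessian of f at 0 is [[0, 0], [0, 0]] with rank 0, so corank 2. A Groebner basis of the Jacobian ideal J(f) in C{p,q} is {-p^2 - 4*p*q + q^4 - q^3/3 - 4*q^2, p^3 + 10*p^2 + 40*p*q + 34*q^3/3 + 40*q^2, p^2*q - 11*p^2/3 - 44*p*q/3 - 47*q^3/9 - 44*q^2/3, p^2 + p*q^2 + 4*p*q + 7*q^3/3 + 4*q^2}; counting standard monomials gives mu = 7. Corank 2; j^3 = (p + 2*q)^3 is a perfect cube, so E-series; the 4-jet and mu = 7 give E_7. The Hessian of g at 0 is [[0, 0], [0, 0]] with rank 0, so corank 2. A Groebner basis of the Jacobian ideal J(g) in C{p,q} is {p^3, p*q^2, 3*p^2 + q^3}; counting standard monomials gives mu = 7. Corank 2; j^3 = p^3 is a perfect cube, so E-series; the 4-jet and mu = 7 give E_7. Both have type E_7, hence right-equivalent.

Yes.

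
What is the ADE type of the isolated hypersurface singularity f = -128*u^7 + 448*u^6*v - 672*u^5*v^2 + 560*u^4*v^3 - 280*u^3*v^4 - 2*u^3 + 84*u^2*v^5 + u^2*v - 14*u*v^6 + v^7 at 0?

D_8

The Hessian of f at 0 has rank 0. Corank 2; j^3 = -u^2*(2*u - v) has shape L^2 M (L != M), so D-series; mu = 8 gives D_8.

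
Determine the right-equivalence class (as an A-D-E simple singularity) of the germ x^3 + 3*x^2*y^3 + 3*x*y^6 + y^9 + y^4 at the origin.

E_6

The Hessian of f at 0 has rank 0. Corank 2; j^3 = x^3 is a perfect cube, so E-series; the 4-jet and mu = 6 give E_6.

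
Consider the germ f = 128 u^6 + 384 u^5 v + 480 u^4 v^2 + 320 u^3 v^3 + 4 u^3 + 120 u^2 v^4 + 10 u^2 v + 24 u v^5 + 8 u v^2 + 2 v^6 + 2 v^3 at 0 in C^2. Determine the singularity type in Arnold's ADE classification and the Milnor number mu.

Type D_7, Milnor number mu = 7.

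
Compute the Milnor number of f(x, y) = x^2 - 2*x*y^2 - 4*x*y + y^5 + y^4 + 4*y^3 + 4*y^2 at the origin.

4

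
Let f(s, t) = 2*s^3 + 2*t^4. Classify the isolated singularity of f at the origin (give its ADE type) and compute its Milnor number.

The Hessian of f at 0 has rank 0. Corank 2; j^3 = 2*s^3 is a perfect cube, so E-series; the 4-jet and mu = 6 give E_6.

Type E6, Milnor number mu = 6.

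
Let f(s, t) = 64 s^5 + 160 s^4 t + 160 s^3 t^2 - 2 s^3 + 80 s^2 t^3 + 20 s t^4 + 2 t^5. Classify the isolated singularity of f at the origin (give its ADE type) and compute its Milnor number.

Type E_8, Milnor number mu = 8.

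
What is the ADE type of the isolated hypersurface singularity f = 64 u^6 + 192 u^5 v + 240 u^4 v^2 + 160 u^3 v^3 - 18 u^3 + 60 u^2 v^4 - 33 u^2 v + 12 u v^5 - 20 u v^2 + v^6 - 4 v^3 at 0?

The Hessian of f at 0 is [[0, 0], [0, 0]] with rank 0, so corank 2. A Groebner basis of the Jacobian ideal J(f) in C{u,v} is {243*u*v/4 + v^5 + 81*v^2/2, u*v^2 + 2*v^3/3, u^2 + 7*u*v/6 + v^2/3}; counting standard monomials gives mu = 7. Corank 2; j^3 = -(2*u + v)*(3*u + 2*v)^2 has shape L^2 M (L != M), so D-series; mu = 7 gives D_7.

D_7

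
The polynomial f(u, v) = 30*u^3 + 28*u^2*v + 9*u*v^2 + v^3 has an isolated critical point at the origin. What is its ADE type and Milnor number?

Type D_{4}, Milnor number mu = 4.

The Hessian of f at 0 has rank 0. Corank 2; j^3 = (3*u + v)*(10*u^2 + 6*u*v + v^2) splits into three distinct lines over C (the quadratic factor has nonzero discriminant), so D_4.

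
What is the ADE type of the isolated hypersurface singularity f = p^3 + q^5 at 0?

E_{8}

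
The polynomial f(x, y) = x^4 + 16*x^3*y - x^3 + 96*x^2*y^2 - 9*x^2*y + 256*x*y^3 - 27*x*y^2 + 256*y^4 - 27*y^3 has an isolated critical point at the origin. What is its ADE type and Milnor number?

Type E_{6}, Milnor number mu = 6.

The Hessian of f at 0 has rank 0. Corank 2; j^3 = -(x + 3*y)^3 is a perfect cube, so E-series; the 4-jet and mu = 6 give E_6.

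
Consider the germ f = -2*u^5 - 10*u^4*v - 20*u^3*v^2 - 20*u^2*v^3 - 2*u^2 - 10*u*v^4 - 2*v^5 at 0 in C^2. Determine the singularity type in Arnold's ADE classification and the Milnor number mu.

Type A_4, Milnor number mu = 4.

The Hessian of f at 0 has rank 1. Corank 1: A-series; mu = 4 gives A_4.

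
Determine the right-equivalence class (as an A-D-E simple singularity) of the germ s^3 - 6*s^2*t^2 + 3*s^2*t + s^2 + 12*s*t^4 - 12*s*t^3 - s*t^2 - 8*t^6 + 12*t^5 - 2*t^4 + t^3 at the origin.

A_{2}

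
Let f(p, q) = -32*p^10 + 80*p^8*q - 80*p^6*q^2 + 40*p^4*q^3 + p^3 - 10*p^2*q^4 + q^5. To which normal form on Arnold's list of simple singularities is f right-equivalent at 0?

E_{8}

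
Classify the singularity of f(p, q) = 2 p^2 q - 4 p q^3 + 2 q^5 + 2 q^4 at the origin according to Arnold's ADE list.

D_{5}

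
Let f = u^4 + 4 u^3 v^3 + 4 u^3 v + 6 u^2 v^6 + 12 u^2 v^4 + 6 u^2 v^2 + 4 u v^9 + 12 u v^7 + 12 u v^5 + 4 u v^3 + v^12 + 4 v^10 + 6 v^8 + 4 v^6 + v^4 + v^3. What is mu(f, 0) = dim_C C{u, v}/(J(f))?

The Hessian of f at 0 has rank 0. Corank 2; j^3 = v^3 is a perfect cube, so E-series; the 4-jet and mu = 6 give E_6.

6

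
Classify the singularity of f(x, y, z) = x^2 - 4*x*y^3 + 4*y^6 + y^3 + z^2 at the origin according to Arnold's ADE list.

The Hessian of f at 0 is [[2, 0, 0], [0, 0, 0], [0, 0, 2]] with rank 2, so corank 1. A Groebner basis of the Jacobian ideal J(f) in C{x,y,z} is {y^2, x, z}; counting standard monomials gives mu = 2. Corank 1: A-series; mu = 2 gives A_2.

A_{2}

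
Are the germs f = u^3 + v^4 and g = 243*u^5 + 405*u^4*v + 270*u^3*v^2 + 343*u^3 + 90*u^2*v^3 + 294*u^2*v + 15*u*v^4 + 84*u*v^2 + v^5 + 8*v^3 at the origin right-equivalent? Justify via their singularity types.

The Hessian of f at 0 has rank 0. Corank 2; j^3 = u^3 is a perfect cube, so E-series; the 4-jet and mu = 6 give E_6. The Hessian of g at 0 has rank 0. Corank 2; j^3 = (7*u + 2*v)^3 is a perfect cube, so E-series; the 5-jet and mu = 8 give E_8. f is E_6 but g is E_8, hence not right-equivalent.

No.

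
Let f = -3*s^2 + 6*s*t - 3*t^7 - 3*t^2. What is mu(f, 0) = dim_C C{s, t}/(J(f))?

The Hessian of f at 0 is [[-6, 6], [6, -6]] with rank 1, so corank 1. A Groebner basis of the Jacobian ideal J(f) in C{s,t} is {t^6, s - t}; counting standard monomials gives mu = 6. Corank 1: A-series; mu = 6 gives A_6.

6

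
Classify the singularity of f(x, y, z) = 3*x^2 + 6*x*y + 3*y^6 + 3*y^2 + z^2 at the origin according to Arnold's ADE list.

A5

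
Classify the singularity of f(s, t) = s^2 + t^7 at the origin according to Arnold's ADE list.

A_{6}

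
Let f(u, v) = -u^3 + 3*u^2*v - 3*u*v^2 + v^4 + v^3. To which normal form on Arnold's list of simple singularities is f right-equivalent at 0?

E6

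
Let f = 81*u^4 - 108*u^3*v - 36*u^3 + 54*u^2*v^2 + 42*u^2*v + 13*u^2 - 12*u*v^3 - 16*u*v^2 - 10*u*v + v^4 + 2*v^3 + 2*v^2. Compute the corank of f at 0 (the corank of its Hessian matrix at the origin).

Hessian at 0 has rank 2.

0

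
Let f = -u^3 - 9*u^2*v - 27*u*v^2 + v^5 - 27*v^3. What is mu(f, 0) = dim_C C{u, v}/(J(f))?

The Hessian of f at 0 has rank 0. Corank 2; j^3 = -(u + 3*v)^3 is a perfect cube, so E-series; the 5-jet and mu = 8 give E_8.

8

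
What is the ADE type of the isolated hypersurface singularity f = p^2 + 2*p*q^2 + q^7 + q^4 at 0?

A_6

The Hessian of f at 0 is [[2, 0], [0, 0]] with rank 1, so corank 1. A Groebner basis of the Jacobian ideal J(f) in C{p,q} is {p^3, p + q^2}; counting standard monomials gives mu = 6. Corank 1: A-series; mu = 6 gives A_6.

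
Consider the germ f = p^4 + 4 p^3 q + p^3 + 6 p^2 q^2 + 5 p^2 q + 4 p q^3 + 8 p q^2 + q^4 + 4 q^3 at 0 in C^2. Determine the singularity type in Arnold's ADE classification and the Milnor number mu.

Type D_5, Milnor number mu = 5.

The Hessian of f at 0 has rank 0. Corank 2; j^3 = (p + q)*(p + 2*q)^2 has shape L^2 M (L != M), so D-series; mu = 5 gives D_5.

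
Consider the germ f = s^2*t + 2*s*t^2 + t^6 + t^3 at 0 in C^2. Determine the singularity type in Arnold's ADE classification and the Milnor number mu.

Type D_7, Milnor number mu = 7.

The Hessian of f at 0 has rank 0. Corank 2; j^3 = t*(s + t)^2 has shape L^2 M (L != M), so D-series; mu = 7 gives D_7.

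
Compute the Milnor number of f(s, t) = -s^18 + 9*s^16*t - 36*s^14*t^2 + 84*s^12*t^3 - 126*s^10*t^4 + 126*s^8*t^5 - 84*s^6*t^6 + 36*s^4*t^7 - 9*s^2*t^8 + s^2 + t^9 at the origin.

The Hessian of f at 0 has rank 1. Corank 1: A-series; mu = 8 gives A_8.

8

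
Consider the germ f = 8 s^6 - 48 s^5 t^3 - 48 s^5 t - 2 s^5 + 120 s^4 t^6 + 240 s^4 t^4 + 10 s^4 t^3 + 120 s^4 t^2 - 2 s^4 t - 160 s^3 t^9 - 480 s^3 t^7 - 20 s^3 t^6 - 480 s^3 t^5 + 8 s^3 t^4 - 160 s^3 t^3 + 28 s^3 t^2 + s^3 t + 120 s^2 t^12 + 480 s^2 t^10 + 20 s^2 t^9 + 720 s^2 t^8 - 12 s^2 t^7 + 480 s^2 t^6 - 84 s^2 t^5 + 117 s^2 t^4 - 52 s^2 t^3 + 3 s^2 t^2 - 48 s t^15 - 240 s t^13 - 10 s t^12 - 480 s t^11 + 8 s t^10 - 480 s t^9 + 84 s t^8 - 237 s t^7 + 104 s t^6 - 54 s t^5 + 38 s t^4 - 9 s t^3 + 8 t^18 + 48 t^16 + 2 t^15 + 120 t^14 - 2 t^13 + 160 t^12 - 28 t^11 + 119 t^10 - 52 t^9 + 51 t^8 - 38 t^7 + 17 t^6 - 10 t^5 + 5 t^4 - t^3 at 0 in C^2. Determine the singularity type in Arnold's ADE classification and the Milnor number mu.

The Hessian of f at 0 is [[0, 0], [0, 0]] with rank 0, so corank 2. A Groebner basis of the Jacobian ideal J(f) in C{s,t} is {s^3 + 15*s*t^2 - 3*t^2, s^2*t - 8*s*t^2, t^3}; counting standard monomials gives mu = 7. Corank 2; j^3 = -t^3 is a perfect cube, so E-series; the 4-jet and mu = 7 give E_7.

Type E_{7}, Milnor number mu = 7.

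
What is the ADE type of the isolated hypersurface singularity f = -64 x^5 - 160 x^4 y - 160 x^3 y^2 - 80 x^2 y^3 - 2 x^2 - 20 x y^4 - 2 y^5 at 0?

A4

The Hessian of f at 0 has rank 1. Corank 1: A-series; mu = 4 gives A_4.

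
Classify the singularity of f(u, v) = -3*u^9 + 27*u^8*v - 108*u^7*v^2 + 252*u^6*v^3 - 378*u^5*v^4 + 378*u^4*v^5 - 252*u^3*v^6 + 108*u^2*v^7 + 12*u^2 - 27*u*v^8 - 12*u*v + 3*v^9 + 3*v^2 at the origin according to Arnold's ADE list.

The Hessian of f at 0 is [[24, -12], [-12, 6]] with rank 1, so corank 1. A Groebner basis of the Jacobian ideal J(f) in C{u,v} is {v^8, u - v/2}; counting standard monomials gives mu = 8. Corank 1: A-series; mu = 8 gives A_8.

A_{8}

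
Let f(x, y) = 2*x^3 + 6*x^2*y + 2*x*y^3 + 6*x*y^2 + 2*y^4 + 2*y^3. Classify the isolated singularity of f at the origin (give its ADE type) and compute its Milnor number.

Type E_7, Milnor number mu = 7.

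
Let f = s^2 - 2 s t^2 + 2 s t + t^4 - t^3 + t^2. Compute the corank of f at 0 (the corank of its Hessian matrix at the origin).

The Hessian at 0 is [[2, 2], [2, 2]] of rank 1; hence corank 1.

1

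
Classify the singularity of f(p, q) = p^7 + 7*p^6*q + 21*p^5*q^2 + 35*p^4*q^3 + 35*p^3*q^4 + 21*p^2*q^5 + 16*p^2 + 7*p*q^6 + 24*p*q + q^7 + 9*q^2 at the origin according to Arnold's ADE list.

A6

The Hessian of f at 0 is [[32, 24], [24, 18]] with rank 1, so corank 1. A Groebner basis of the Jacobian ideal J(f) in C{p,q} is {q^6, p + 3*q/4}; counting standard monomials gives mu = 6. Corank 1: A-series; mu = 6 gives A_6.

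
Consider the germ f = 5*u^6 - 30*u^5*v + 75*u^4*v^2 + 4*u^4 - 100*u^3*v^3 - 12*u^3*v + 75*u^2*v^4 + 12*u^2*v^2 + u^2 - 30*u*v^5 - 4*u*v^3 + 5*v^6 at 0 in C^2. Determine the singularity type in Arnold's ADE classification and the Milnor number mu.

The Hessian of f at 0 is [[2, 0], [0, 0]] with rank 1, so corank 1. A Groebner basis of the Jacobian ideal J(f) in C{u,v} is {u*v^2, -u/2 + v^3, u^2}; counting standard monomials gives mu = 5. Corank 1: A-series; mu = 5 gives A_5.

Type A_{5}, Milnor number mu = 5.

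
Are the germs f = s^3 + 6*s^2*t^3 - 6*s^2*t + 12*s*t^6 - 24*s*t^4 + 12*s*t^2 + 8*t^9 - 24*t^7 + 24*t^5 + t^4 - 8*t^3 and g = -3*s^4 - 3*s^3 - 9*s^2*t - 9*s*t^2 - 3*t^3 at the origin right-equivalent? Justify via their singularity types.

Yes.

The Hessian of f at 0 is [[0, 0], [0, 0]] with rank 0, so corank 2. A Groebner basis of the Jacobian ideal J(f) in C{s,t} is {t^3, s^2 - 4*s*t + 4*t^2}; counting standard monomials gives mu = 6. Corank 2; j^3 = (s - 2*t)^3 is a perfect cube, so E-series; the 4-jet and mu = 6 give E_6. The Hessian of g at 0 is [[0, 0], [0, 0]] with rank 0, so corank 2. A Groebner basis of the Jacobian ideal J(g) in C{s,t} is {t^4, s*t^2 + 2*t^3/3, s^2 + 2*s*t + t^2}; counting standard monomials gives mu = 6. Corank 2; j^3 = -3*(s + t)^3 is a perfect cube, so E-series; the 4-jet and mu = 6 give E_6. Both have type E_6, hence right-equivalent.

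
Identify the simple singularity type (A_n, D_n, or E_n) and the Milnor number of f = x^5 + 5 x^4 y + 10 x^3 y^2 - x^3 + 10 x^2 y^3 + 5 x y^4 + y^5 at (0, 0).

The Hessian of f at 0 has rank 0. Corank 2; j^3 = -x^3 is a perfect cube, so E-series; the 5-jet and mu = 8 give E_8.

Type E8, Milnor number mu = 8.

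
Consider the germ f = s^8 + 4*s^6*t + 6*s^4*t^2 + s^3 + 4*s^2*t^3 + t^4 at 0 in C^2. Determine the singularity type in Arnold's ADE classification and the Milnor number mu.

Type E_6, Milnor number mu = 6.

The Hessian of f at 0 has rank 0. Corank 2; j^3 = s^3 is a perfect cube, so E-series; the 4-jet and mu = 6 give E_6.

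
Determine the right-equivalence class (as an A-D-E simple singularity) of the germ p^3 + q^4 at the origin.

The Hessian of f at 0 has rank 0. Corank 2; j^3 = p^3 is a perfect cube, so E-series; the 4-jet and mu = 6 give E_6.

E_{6}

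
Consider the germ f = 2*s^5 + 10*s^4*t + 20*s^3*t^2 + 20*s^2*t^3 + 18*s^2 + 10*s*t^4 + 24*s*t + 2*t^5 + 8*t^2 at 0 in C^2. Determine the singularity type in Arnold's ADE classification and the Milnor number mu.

Type A4, Milnor number mu = 4.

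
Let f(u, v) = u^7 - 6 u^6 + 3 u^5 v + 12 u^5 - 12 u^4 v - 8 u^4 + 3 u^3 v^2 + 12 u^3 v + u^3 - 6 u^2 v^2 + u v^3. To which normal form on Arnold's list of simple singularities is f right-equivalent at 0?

E_7

The Hessian of f at 0 has rank 0. Corank 2; j^3 = u^3 is a perfect cube, so E-series; the 4-jet and mu = 7 give E_7.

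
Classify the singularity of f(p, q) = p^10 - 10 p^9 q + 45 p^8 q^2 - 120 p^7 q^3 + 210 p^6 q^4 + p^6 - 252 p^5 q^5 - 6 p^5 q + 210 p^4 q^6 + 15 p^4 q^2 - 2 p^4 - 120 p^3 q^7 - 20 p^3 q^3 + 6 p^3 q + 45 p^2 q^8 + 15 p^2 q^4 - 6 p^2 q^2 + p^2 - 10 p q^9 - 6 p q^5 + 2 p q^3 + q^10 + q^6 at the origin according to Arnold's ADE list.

A9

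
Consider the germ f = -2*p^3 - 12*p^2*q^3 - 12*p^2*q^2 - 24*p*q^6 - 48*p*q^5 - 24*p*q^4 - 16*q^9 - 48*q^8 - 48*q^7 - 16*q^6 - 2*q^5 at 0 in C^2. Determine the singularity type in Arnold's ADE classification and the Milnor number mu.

Type E_8, Milnor number mu = 8.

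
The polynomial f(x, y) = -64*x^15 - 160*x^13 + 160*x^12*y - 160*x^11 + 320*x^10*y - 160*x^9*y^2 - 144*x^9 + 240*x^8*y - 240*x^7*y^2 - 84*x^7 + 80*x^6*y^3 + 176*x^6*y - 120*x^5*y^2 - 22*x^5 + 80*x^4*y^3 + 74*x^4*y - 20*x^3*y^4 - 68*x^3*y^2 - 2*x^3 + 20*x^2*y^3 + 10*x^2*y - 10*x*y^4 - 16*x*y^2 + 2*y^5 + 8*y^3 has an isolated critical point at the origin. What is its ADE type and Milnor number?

Type D6, Milnor number mu = 6.

The Hessian of f at 0 is [[0, 0], [0, 0]] with rank 0, so corank 2. A Groebner basis of the Jacobian ideal J(f) in C{x,y} is {x*y/27 + y^4 - 2*y^2/27, x*y^2 - 2*y^3, x^2 - 113*x*y/27 + 118*y^2/27}; counting standard monomials gives mu = 6. Corank 2; j^3 = -2*(x - 2*y)^2*(x - y) has shape L^2 M (L != M), so D-series; mu = 6 gives D_6.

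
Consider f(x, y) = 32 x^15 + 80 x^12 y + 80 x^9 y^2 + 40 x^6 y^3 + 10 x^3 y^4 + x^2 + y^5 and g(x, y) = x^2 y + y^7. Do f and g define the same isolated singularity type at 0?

No.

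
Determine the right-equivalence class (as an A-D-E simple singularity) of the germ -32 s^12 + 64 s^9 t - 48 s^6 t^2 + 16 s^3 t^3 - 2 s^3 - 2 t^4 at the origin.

The Hessian of f at 0 is [[0, 0], [0, 0]] with rank 0, so corank 2. A Groebner basis of the Jacobian ideal J(f) in C{s,t} is {t^3, s^2}; counting standard monomials gives mu = 6. Corank 2; j^3 = -2*s^3 is a perfect cube, so E-series; the 4-jet and mu = 6 give E_6.

E_{6}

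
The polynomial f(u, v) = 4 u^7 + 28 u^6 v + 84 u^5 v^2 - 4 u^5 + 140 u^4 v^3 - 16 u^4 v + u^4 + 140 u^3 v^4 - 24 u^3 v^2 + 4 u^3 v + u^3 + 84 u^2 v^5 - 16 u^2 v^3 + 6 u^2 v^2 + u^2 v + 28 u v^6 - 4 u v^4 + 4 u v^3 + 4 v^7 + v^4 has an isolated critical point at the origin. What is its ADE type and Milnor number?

The Hessian of f at 0 is [[0, 0], [0, 0]] with rank 0, so corank 2. A Groebner basis of the Jacobian ideal J(f) in C{u,v} is {u*v^2, -u*v/4 + v^3, u^2 + u*v}; counting standard monomials gives mu = 5. Corank 2; j^3 = u^2*(u + v) has shape L^2 M (L != M), so D-series; mu = 5 gives D_5.

Type D_{5}, Milnor number mu = 5.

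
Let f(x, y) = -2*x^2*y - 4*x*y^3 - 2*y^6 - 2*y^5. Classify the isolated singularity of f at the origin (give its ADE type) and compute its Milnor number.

Type D_7, Milnor number mu = 7.

The Hessian of f at 0 has rank 0. Corank 2; j^3 = -2*x^2*y has shape L^2 M (L != M), so D-series; mu = 7 gives D_7.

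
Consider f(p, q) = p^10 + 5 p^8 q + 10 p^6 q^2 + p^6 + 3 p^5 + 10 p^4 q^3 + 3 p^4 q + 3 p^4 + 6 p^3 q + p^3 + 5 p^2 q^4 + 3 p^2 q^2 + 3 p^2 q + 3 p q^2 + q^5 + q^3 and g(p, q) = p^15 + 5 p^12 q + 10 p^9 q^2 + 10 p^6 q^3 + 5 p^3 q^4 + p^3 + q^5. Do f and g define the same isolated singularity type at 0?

The Hessian of f at 0 is [[0, 0], [0, 0]] with rank 0, so corank 2. A Groebner basis of the Jacobian ideal J(f) in C{p,q} is {p^2/4 + p*q^3 + p*q^2/2 + p*q/2 + q^3/2 + q^2/4, q^4, p^3 + 3*p^2/2 + 3*p*q + q^3 + 3*q^2/2, p^2*q - p^2/2 + p*q^2 - p*q - q^2/2}; counting standard monomials gives mu = 8. Corank 2; j^3 = (p + q)^3 is a perfect cube, so E-series; the 5-jet and mu = 8 give E_8. The Hessian of g at 0 is [[0, 0], [0, 0]] with rank 0, so corank 2. A Groebner basis of the Jacobian ideal J(g) in C{p,q} is {q^4, p^2}; counting standard monomials gives mu = 8. Corank 2; j^3 = p^3 is a perfect cube, so E-series; the 5-jet and mu = 8 give E_8. Both have type E_8, hence right-equivalent.

Yes.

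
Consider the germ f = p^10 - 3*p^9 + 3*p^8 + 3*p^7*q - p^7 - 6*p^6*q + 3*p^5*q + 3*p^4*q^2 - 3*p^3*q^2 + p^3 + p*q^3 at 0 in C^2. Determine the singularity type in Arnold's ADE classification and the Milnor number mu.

Type E7, Milnor number mu = 7.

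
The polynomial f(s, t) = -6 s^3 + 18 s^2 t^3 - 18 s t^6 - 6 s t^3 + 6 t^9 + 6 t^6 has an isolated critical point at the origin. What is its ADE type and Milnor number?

The Hessian of f at 0 has rank 0. Corank 2; j^3 = -6*s^3 is a perfect cube, so E-series; the 4-jet and mu = 7 give E_7.

Type E7, Milnor number mu = 7.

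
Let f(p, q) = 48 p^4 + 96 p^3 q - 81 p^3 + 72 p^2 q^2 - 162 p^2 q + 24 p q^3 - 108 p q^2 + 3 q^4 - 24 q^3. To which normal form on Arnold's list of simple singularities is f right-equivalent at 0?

E_6

The Hessian of f at 0 has rank 0. Corank 2; j^3 = -3*(3*p + 2*q)^3 is a perfect cube, so E-series; the 4-jet and mu = 6 give E_6.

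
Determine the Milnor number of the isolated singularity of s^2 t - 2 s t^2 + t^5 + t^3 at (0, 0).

6

The Hessian of f at 0 has rank 0. Corank 2; j^3 = t*(s - t)^2 has shape L^2 M (L != M), so D-series; mu = 6 gives D_6.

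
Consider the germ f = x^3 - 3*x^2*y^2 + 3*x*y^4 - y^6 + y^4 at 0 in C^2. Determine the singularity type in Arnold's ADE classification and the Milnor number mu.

The Hessian of f at 0 has rank 0. Corank 2; j^3 = x^3 is a perfect cube, so E-series; the 4-jet and mu = 6 give E_6.

Type E_{6}, Milnor number mu = 6.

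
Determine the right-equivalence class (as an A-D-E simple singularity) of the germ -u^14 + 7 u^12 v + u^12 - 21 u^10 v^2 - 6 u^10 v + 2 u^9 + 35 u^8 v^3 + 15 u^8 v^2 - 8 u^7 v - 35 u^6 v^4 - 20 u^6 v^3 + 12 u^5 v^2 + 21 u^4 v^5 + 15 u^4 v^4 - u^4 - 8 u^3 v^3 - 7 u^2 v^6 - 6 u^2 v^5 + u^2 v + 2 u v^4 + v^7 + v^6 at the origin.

The Hessian of f at 0 has rank 0. Corank 2; j^3 = u^2*v has shape L^2 M (L != M), so D-series; mu = 7 gives D_7.

D7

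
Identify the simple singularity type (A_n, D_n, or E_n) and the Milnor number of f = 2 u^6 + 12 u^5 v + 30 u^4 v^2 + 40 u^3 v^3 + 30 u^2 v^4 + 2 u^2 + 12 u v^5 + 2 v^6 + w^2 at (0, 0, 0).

Type A_5, Milnor number mu = 5.

The Hessian of f at 0 has rank 2. Corank 1: A-series; mu = 5 gives A_5.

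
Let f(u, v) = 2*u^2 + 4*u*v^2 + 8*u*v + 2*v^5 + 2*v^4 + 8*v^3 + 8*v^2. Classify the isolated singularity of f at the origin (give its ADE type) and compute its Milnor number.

Type A_{4}, Milnor number mu = 4.

The Hessian of f at 0 is [[4, 8], [8, 16]] with rank 1, so corank 1. A Groebner basis of the Jacobian ideal J(f) in C{u,v} is {u^2 + 4*u*v - 4*u - 8*v, u + v^2 + 2*v}; counting standard monomials gives mu = 4. Corank 1: A-series; mu = 4 gives A_4.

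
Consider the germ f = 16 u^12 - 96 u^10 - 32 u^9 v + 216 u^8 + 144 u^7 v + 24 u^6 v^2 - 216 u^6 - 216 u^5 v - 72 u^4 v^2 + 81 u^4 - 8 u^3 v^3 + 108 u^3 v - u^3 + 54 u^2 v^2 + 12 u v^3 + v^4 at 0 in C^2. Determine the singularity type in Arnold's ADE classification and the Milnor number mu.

The Hessian of f at 0 is [[0, 0], [0, 0]] with rank 0, so corank 2. A Groebner basis of the Jacobian ideal J(f) in C{u,v} is {v^4, u*v^2 + v^3/9, u^2}; counting standard monomials gives mu = 6. Corank 2; j^3 = -u^3 is a perfect cube, so E-series; the 4-jet and mu = 6 give E_6.

Type E6, Milnor number mu = 6.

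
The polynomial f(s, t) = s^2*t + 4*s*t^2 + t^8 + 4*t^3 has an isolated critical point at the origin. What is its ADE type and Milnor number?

The Hessian of f at 0 has rank 0. Corank 2; j^3 = t*(s + 2*t)^2 has shape L^2 M (L != M), so D-series; mu = 9 gives D_9.

Type D_9, Milnor number mu = 9.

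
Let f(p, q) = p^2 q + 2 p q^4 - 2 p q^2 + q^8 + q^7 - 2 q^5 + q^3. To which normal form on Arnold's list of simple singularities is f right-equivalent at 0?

D9

The Hessian of f at 0 has rank 0. Corank 2; j^3 = q*(p - q)^2 has shape L^2 M (L != M), so D-series; mu = 9 gives D_9.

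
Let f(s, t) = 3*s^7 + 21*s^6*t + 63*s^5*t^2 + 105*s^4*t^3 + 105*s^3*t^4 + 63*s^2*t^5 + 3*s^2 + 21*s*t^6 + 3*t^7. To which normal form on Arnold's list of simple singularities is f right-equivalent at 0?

The Hessian of f at 0 is [[6, 0], [0, 0]] with rank 1, so corank 1. A Groebner basis of the Jacobian ideal J(f) in C{s,t} is {t^6, s}; counting standard monomials gives mu = 6. Corank 1: A-series; mu = 6 gives A_6.

A_6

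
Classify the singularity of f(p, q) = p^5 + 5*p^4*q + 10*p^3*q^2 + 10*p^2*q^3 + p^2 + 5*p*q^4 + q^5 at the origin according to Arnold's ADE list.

A4

The Hessian of f at 0 is [[2, 0], [0, 0]] with rank 1, so corank 1. A Groebner basis of the Jacobian ideal J(f) in C{p,q} is {q^4, p}; counting standard monomials gives mu = 4. Corank 1: A-series; mu = 4 gives A_4.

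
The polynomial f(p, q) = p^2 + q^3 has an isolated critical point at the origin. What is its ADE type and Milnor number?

Type A_2, Milnor number mu = 2.

The Hessian of f at 0 has rank 1. Corank 1: A-series; mu = 2 gives A_2.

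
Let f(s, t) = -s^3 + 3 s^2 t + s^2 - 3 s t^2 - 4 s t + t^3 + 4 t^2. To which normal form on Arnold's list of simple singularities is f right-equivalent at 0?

A_2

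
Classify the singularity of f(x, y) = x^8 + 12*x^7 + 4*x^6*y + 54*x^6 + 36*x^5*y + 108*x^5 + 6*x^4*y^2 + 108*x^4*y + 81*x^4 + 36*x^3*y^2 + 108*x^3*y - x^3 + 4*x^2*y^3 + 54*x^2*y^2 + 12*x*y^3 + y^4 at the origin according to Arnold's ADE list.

E_{6}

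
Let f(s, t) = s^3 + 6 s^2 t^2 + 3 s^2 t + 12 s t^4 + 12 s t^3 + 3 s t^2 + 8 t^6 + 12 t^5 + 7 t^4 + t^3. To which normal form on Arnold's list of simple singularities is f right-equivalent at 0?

E_{6}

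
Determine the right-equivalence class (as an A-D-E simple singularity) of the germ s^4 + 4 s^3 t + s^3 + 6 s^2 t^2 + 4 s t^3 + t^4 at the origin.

E_{6}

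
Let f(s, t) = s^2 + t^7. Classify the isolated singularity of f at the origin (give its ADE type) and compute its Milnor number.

The Hessian of f at 0 has rank 1. Corank 1: A-series; mu = 6 gives A_6.

Type A6, Milnor number mu = 6.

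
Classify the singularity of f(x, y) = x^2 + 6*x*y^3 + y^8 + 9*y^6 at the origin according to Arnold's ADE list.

The Hessian of f at 0 has rank 1. Corank 1: A-series; mu = 7 gives A_7.

A_7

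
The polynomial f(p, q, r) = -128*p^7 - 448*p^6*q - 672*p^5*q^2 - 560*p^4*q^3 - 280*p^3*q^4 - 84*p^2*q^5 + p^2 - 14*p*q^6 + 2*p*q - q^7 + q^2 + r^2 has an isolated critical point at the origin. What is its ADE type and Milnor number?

The Hessian of f at 0 is [[2, 2, 0], [2, 2, 0], [0, 0, 2]] with rank 2, so corank 1. A Groebner basis of the Jacobian ideal J(f) in C{p,q,r} is {q^6, p + q, r}; counting standard monomials gives mu = 6. Corank 1: A-series; mu = 6 gives A_6.

Type A_{6}, Milnor number mu = 6.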